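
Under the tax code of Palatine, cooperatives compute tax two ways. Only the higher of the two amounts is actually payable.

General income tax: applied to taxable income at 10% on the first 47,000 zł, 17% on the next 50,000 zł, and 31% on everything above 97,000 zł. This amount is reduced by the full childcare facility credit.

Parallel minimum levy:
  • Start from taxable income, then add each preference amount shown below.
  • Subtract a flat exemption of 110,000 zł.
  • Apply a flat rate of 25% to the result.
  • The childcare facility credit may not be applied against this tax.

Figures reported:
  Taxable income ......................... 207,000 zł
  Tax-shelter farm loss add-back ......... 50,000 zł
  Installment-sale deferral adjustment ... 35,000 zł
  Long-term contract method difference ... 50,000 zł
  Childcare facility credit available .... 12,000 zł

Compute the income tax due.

58,000 zł

General income tax:
  47,000 zł × 10% = 4,700 zł
  50,000 zł × 17% = 8,500 zł
  110,000 zł × 31% = 34,100 zł
  → 47,300 zł
  Less childcare facility credit 12,000 zł → 35,300 zł

Parallel minimum levy:
  Adjusted income: 207,000 zł + 50,000 zł + 35,000 zł + 50,000 zł = 342,000 zł
  Less exemption 110,000 zł → base 232,000 zł
  232,000 zł × 25% = 58,000 zł

58,000 zł > 35,300 zł, so the parallel minimum levy is the binding amount.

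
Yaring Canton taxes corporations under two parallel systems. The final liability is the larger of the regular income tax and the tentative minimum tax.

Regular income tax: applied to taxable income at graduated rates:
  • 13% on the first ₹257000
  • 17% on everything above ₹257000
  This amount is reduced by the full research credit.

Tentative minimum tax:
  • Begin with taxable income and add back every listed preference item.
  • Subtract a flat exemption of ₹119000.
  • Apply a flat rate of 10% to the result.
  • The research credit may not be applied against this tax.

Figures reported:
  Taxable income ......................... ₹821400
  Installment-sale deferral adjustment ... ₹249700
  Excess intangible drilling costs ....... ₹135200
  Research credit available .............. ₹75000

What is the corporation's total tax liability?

₹108730

Tentative minimum tax:
  Adjusted income: ₹821400 + ₹249700 + ₹135200 = ₹1206300
  Less exemption ₹119000 → base ₹1087300
  ₹1087300 × 10% = ₹108730

Regular income tax:
  ₹257000 × 13% = ₹33410
  ₹564400 × 17% = ₹95948
  → ₹129358
  Less research credit ₹75000 → ₹54358

₹108730 > ₹54358, so the tentative minimum tax is the binding amount.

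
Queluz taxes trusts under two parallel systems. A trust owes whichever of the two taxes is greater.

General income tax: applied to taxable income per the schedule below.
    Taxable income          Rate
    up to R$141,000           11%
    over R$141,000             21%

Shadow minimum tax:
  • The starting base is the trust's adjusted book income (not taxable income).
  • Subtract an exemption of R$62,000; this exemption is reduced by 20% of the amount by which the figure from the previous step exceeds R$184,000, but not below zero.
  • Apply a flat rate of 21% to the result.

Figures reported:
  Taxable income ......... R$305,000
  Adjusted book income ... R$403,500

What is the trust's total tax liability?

General income tax:
  R$141,000 × 11% = R$15,510
  R$164,000 × 21% = R$34,440
  → R$49,950

Shadow minimum tax:
  Base (adjusted book income): R$403,500
  Exemption: R$62,000 − 20% × (R$403,500 − R$184,000) = R$62,000 − R$43,900 = R$18,100
  Base: R$403,500 − R$18,100 = R$385,400
  R$385,400 × 21% = R$80,934

R$80,934 > R$49,950, so the shadow minimum tax is the binding amount.

R$80,934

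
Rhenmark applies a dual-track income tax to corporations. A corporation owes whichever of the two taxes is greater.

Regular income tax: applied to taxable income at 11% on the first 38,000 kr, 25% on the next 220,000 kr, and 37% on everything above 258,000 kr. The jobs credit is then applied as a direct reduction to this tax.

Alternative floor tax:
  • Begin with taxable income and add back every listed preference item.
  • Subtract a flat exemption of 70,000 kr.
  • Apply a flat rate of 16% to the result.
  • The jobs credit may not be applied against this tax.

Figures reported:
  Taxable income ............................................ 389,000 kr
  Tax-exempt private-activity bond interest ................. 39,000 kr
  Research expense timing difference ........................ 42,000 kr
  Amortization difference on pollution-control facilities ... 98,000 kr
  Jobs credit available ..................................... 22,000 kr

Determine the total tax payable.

Alternative floor tax:
  Adjusted income: 389,000 kr + 39,000 kr + 42,000 kr + 98,000 kr = 568,000 kr
  Less exemption 70,000 kr → base 498,000 kr
  498,000 kr × 16% = 79,680 kr

Regular income tax:
  38,000 kr × 11% = 4,180 kr
  220,000 kr × 25% = 55,000 kr
  131,000 kr × 37% = 48,470 kr
  → 107,650 kr
  Less jobs credit 22,000 kr → 85,650 kr

85,650 kr > 79,680 kr, so the regular income tax governs.

85,650 kr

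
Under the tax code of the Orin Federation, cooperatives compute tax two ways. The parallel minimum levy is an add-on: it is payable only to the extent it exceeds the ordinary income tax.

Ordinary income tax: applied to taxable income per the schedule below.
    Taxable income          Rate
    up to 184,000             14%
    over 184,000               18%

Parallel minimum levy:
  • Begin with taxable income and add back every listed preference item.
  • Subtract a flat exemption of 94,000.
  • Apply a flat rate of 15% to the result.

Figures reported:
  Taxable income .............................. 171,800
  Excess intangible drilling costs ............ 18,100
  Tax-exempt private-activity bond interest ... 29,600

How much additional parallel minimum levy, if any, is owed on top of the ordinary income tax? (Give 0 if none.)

Ordinary income tax:
  171,800 × 14% = 24,052

Parallel minimum levy:
  Adjusted income: 171,800 + 18,100 + 29,600 = 219,500
  Less exemption 94,000 → base 125,500
  125,500 × 15% = 18,825

18,825 ≤ 24,052, so no add-on is due.

0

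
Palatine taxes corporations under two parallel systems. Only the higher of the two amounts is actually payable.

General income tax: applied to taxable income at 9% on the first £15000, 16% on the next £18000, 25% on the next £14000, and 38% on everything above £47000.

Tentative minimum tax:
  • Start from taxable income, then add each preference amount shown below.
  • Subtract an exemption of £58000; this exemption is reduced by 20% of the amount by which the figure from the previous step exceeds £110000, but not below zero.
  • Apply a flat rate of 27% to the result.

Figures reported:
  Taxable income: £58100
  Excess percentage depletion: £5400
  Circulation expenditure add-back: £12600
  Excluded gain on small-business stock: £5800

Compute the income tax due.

Tentative minimum tax:
  Adjusted income: £58100 + £5400 + £12600 + £5800 = £81900
  Exemption: £81900 ≤ £110000, so full £58000 applies
  Base: £81900 − £58000 = £23900
  £23900 × 27% = £6453

General income tax:
  £15000 × 9% = £1350
  £18000 × 16% = £2880
  £14000 × 25% = £3500
  £11100 × 38% = £4218
  → £11948

£11948 > £6453, so the general income tax governs.

£11948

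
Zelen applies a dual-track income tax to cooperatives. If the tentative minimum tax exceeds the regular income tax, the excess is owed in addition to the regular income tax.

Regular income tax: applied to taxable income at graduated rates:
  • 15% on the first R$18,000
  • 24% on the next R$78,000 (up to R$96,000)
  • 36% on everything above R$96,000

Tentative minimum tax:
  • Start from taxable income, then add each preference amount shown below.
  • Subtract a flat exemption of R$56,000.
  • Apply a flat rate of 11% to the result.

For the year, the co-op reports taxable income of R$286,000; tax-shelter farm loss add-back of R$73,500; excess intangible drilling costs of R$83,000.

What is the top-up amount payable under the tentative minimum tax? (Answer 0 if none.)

R$0

Tentative minimum tax:
  Adjusted income: R$286,000 + R$73,500 + R$83,000 = R$442,500
  Less exemption R$56,000 → base R$386,500
  R$386,500 × 11% = R$42,515

Regular income tax:
  R$18,000 × 15% = R$2,700
  R$78,000 × 24% = R$18,720
  R$190,000 × 36% = R$68,400
  → R$89,820

R$42,515 ≤ R$89,820, so no add-on is due.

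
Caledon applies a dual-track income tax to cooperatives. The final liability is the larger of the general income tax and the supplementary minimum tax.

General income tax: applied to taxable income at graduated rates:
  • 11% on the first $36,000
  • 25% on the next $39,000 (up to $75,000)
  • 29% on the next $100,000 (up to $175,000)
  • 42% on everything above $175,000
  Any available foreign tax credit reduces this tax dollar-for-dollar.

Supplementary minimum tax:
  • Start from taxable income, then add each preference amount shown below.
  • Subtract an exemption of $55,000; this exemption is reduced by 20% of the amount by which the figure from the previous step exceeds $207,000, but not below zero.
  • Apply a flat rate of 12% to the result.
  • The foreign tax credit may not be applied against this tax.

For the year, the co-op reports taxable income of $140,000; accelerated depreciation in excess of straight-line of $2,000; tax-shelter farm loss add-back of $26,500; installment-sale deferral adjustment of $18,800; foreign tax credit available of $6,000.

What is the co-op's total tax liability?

$26,560

Supplementary minimum tax:
  Adjusted income: $140,000 + $2,000 + $26,500 + $18,800 = $187,300
  Exemption: $187,300 ≤ $207,000, so full $55,000 applies
  Base: $187,300 − $55,000 = $132,300
  $132,300 × 12% = $15,876

General income tax:
  $36,000 × 11% = $3,960
  $39,000 × 25% = $9,750
  $65,000 × 29% = $18,850
  → $32,560
  Less foreign tax credit $6,000 → $26,560

$26,560 > $15,876, so the general income tax governs.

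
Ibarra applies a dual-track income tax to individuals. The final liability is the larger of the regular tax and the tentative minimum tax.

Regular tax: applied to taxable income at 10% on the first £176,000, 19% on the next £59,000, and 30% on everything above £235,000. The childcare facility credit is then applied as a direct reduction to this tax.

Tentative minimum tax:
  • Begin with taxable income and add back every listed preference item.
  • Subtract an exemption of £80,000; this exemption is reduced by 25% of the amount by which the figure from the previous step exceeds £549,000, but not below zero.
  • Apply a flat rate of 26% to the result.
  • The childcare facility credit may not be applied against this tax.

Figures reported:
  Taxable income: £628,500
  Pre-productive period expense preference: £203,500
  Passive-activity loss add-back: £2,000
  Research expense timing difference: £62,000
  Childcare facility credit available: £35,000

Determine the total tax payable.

Tentative minimum tax:
  Adjusted income: £628,500 + £203,500 + £2,000 + £62,000 = £896,000
  Exemption: 25% × (£896,000 − £549,000) = £86,750 ≥ £80,000, so the exemption is fully phased out
  Base: £896,000 − £0 = £896,000
  £896,000 × 26% = £232,960

Regular tax:
  £176,000 × 10% = £17,600
  £59,000 × 19% = £11,210
  £393,500 × 30% = £118,050
  → £146,860
  Less childcare facility credit £35,000 → £111,860

£232,960 > £111,860, so the tentative minimum tax is the binding amount.

£232,960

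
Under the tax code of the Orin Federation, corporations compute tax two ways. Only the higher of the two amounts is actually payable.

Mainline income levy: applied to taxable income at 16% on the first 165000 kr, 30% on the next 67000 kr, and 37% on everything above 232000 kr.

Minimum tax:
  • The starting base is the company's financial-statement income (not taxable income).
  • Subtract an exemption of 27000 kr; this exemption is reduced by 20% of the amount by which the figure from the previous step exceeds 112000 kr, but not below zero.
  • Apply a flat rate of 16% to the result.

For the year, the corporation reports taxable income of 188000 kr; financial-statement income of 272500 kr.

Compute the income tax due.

Minimum tax:
  Base (financial-statement income): 272500 kr
  Exemption: 20% × (272500 kr − 112000 kr) = 32100 kr ≥ 27000 kr, so the exemption is fully phased out
  Base: 272500 kr − 0 kr = 272500 kr
  272500 kr × 16% = 43600 kr

Mainline income levy:
  165000 kr × 16% = 26400 kr
  23000 kr × 30% = 6900 kr
  → 33300 kr

43600 kr > 33300 kr, so the minimum tax is the binding amount.

43600 kr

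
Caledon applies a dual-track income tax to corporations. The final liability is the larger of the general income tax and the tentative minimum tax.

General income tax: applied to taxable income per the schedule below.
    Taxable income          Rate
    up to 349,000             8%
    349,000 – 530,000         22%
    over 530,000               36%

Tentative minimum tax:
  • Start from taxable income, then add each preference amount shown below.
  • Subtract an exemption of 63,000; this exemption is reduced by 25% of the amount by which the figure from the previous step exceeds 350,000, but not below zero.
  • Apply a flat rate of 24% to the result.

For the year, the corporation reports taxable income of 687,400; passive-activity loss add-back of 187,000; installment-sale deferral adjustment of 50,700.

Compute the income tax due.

222,024

General income tax:
  349,000 × 8% = 27,920
  181,000 × 22% = 39,820
  157,400 × 36% = 56,664
  → 124,404

Tentative minimum tax:
  Adjusted income: 687,400 + 187,000 + 50,700 = 925,100
  Exemption: 25% × (925,100 − 350,000) = 143,775 ≥ 63,000, so the exemption is fully phased out
  Base: 925,100 − 0 = 925,100
  925,100 × 24% = 222,024

222,024 > 124,404, so the tentative minimum tax is the binding amount.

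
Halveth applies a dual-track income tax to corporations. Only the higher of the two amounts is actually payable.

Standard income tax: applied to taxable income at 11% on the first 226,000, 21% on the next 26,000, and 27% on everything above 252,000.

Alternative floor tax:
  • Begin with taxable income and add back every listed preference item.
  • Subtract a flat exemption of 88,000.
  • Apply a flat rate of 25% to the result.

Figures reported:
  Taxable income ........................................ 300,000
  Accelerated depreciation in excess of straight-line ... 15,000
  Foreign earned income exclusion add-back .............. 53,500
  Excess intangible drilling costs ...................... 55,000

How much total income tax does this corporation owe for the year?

Standard income tax:
  226,000 × 11% = 24,860
  26,000 × 21% = 5,460
  48,000 × 27% = 12,960
  → 43,280

Alternative floor tax:
  Adjusted income: 300,000 + 15,000 + 53,500 + 55,000 = 423,500
  Less exemption 88,000 → base 335,500
  335,500 × 25% = 83,875

83,875 > 43,280, so the alternative floor tax is the binding amount.

83,875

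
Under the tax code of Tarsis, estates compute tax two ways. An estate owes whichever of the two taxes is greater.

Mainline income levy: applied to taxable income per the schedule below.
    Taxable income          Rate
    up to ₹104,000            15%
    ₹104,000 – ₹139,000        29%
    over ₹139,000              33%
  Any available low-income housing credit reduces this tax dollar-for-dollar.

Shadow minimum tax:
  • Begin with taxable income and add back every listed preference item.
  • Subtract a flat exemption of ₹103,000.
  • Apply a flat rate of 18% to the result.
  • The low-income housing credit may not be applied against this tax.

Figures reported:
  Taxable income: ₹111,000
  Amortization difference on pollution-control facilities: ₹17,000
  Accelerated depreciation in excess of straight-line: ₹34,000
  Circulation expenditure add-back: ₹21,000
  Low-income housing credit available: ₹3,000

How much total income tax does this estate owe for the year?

Shadow minimum tax:
  Adjusted income: ₹111,000 + ₹17,000 + ₹34,000 + ₹21,000 = ₹183,000
  Less exemption ₹103,000 → base ₹80,000
  ₹80,000 × 18% = ₹14,400

Mainline income levy:
  ₹104,000 × 15% = ₹15,600
  ₹7,000 × 29% = ₹2,030
  → ₹17,630
  Less low-income housing credit ₹3,000 → ₹14,630

₹14,630 > ₹14,400, so the mainline income levy governs.

₹14,630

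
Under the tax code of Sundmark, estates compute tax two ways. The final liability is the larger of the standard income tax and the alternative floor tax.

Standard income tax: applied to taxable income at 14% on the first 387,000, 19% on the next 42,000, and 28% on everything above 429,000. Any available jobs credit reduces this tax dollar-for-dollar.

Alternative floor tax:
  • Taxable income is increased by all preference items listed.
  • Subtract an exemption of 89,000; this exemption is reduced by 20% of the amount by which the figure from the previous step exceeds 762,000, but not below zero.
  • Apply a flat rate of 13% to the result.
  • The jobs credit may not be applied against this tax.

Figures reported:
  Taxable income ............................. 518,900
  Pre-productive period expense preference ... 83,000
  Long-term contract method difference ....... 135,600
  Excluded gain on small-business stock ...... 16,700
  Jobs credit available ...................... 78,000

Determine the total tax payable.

Standard income tax:
  387,000 × 14% = 54,180
  42,000 × 19% = 7,980
  89,900 × 28% = 25,172
  → 87,332
  Less jobs credit 78,000 → 9,332

Alternative floor tax:
  Adjusted income: 518,900 + 83,000 + 135,600 + 16,700 = 754,200
  Exemption: 754,200 ≤ 762,000, so full 89,000 applies
  Base: 754,200 − 89,000 = 665,200
  665,200 × 13% = 86,476

86,476 > 9,332, so the alternative floor tax is the binding amount.

86,476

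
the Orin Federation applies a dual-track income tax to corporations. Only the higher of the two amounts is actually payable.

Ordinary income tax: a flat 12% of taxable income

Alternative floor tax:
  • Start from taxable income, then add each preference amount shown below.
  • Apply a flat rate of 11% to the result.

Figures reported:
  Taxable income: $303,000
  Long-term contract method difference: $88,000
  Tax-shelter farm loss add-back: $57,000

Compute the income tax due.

$49,280

Ordinary income tax:
  $303,000 × 12% = $36,360

Alternative floor tax:
  Adjusted income: $303,000 + $88,000 + $57,000 = $448,000
  $448,000 × 11% = $49,280

$49,280 > $36,360, so the alternative floor tax is the binding amount.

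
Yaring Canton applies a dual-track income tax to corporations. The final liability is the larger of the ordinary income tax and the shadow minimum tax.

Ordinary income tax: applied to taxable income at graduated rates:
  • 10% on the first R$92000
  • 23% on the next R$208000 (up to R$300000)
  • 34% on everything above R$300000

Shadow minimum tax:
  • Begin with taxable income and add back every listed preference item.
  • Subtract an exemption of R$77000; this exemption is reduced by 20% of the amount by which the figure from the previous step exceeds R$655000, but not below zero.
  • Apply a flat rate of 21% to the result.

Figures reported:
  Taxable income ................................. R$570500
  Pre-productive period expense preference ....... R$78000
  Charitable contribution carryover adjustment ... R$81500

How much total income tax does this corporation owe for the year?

R$149010

Ordinary income tax:
  R$92000 × 10% = R$9200
  R$208000 × 23% = R$47840
  R$270500 × 34% = R$91970
  → R$149010

Shadow minimum tax:
  Adjusted income: R$570500 + R$78000 + R$81500 = R$730000
  Exemption: R$77000 − 20% × (R$730000 − R$655000) = R$77000 − R$15000 = R$62000
  Base: R$730000 − R$62000 = R$668000
  R$668000 × 21% = R$140280

R$149010 > R$140280, so the ordinary income tax governs.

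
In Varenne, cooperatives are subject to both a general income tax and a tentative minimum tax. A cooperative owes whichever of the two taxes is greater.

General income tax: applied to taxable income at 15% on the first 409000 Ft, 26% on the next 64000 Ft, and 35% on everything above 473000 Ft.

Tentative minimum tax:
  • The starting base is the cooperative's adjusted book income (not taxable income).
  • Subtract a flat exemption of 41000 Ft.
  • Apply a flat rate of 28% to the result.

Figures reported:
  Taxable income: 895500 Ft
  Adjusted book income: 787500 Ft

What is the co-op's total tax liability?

225865 Ft

General income tax:
  409000 Ft × 15% = 61350 Ft
  64000 Ft × 26% = 16640 Ft
  422500 Ft × 35% = 147875 Ft
  → 225865 Ft

Tentative minimum tax:
  Base (adjusted book income): 787500 Ft
  Less exemption 41000 Ft → base 746500 Ft
  746500 Ft × 28% = 209020 Ft

225865 Ft > 209020 Ft, so the general income tax governs.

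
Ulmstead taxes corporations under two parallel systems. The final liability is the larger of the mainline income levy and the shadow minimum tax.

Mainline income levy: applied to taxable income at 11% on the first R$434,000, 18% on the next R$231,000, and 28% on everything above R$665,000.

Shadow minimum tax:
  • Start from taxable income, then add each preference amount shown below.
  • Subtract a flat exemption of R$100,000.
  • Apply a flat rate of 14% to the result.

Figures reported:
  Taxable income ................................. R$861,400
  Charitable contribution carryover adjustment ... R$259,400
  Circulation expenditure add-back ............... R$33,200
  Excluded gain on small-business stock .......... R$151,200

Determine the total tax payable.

Mainline income levy:
  R$434,000 × 11% = R$47,740
  R$231,000 × 18% = R$41,580
  R$196,400 × 28% = R$54,992
  → R$144,312

Shadow minimum tax:
  Adjusted income: R$861,400 + R$259,400 + R$33,200 + R$151,200 = R$1,305,200
  Less exemption R$100,000 → base R$1,205,200
  R$1,205,200 × 14% = R$168,728

R$168,728 > R$144,312, so the shadow minimum tax is the binding amount.

R$168,728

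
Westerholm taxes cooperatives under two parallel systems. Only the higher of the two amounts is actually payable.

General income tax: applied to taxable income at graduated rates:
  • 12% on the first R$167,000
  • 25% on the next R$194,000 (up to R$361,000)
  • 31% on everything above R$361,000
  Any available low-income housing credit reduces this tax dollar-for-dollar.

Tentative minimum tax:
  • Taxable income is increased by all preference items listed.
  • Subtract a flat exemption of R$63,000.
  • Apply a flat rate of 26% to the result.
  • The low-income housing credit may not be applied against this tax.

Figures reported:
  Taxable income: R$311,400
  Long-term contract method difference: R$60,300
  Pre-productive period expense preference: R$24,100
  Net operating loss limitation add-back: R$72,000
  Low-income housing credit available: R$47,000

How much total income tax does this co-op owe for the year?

R$105,248

General income tax:
  R$167,000 × 12% = R$20,040
  R$144,400 × 25% = R$36,100
  → R$56,140
  Less low-income housing credit R$47,000 → R$9,140

Tentative minimum tax:
  Adjusted income: R$311,400 + R$60,300 + R$24,100 + R$72,000 = R$467,800
  Less exemption R$63,000 → base R$404,800
  R$404,800 × 26% = R$105,248

R$105,248 > R$9,140, so the tentative minimum tax is the binding amount.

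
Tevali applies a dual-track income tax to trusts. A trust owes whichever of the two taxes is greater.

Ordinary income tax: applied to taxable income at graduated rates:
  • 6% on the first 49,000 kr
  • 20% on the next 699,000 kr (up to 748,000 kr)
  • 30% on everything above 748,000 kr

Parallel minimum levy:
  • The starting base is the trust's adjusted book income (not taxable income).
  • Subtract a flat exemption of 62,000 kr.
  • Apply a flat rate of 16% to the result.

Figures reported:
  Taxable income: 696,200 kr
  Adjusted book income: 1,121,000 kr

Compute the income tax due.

169,440 kr

Parallel minimum levy:
  Base (adjusted book income): 1,121,000 kr
  Less exemption 62,000 kr → base 1,059,000 kr
  1,059,000 kr × 16% = 169,440 kr

Ordinary income tax:
  49,000 kr × 6% = 2,940 kr
  647,200 kr × 20% = 129,440 kr
  → 132,380 kr

169,440 kr > 132,380 kr, so the parallel minimum levy is the binding amount.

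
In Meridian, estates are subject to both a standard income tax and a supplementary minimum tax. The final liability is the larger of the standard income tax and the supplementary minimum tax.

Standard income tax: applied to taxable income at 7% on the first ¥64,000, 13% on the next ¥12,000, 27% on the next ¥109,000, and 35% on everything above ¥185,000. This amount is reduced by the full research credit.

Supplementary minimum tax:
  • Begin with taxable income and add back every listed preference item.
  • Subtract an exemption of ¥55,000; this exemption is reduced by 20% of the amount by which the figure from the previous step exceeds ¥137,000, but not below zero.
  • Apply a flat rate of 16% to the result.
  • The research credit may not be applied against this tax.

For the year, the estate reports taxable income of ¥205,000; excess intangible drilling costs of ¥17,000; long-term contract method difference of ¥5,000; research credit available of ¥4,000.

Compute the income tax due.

¥38,470

Standard income tax:
  ¥64,000 × 7% = ¥4,480
  ¥12,000 × 13% = ¥1,560
  ¥109,000 × 27% = ¥29,430
  ¥20,000 × 35% = ¥7,000
  → ¥42,470
  Less research credit ¥4,000 → ¥38,470

Supplementary minimum tax:
  Adjusted income: ¥205,000 + ¥17,000 + ¥5,000 = ¥227,000
  Exemption: ¥55,000 − 20% × (¥227,000 − ¥137,000) = ¥55,000 − ¥18,000 = ¥37,000
  Base: ¥227,000 − ¥37,000 = ¥190,000
  ¥190,000 × 16% = ¥30,400

¥38,470 > ¥30,400, so the standard income tax governs.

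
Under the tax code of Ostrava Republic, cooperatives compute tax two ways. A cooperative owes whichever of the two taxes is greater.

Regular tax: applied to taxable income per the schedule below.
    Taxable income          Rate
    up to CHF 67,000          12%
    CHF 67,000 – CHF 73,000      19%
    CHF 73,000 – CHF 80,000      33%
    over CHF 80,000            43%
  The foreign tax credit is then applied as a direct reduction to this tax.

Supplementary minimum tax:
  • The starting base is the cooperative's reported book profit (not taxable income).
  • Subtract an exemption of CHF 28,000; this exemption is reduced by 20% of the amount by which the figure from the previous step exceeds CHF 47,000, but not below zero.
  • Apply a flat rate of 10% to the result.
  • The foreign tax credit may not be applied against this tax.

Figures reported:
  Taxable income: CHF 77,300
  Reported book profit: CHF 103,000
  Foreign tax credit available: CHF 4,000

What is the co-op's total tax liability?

Regular tax:
  CHF 67,000 × 12% = CHF 8,040
  CHF 6,000 × 19% = CHF 1,140
  CHF 4,300 × 33% = CHF 1,419
  → CHF 10,599
  Less foreign tax credit CHF 4,000 → CHF 6,599

Supplementary minimum tax:
  Base (reported book profit): CHF 103,000
  Exemption: CHF 28,000 − 20% × (CHF 103,000 − CHF 47,000) = CHF 28,000 − CHF 11,200 = CHF 16,800
  Base: CHF 103,000 − CHF 16,800 = CHF 86,200
  CHF 86,200 × 10% = CHF 8,620

CHF 8,620 > CHF 6,599, so the supplementary minimum tax is the binding amount.

CHF 8,620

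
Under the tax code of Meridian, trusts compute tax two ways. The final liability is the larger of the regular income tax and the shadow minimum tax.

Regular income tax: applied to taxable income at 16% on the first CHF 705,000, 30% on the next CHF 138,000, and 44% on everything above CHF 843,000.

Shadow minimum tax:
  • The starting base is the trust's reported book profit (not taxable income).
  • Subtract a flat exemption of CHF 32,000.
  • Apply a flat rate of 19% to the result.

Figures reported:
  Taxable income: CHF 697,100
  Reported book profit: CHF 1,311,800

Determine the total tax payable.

Shadow minimum tax:
  Base (reported book profit): CHF 1,311,800
  Less exemption CHF 32,000 → base CHF 1,279,800
  CHF 1,279,800 × 19% = CHF 243,162

Regular income tax:
  CHF 697,100 × 16% = CHF 111,536

CHF 243,162 > CHF 111,536, so the shadow minimum tax is the binding amount.

CHF 243,162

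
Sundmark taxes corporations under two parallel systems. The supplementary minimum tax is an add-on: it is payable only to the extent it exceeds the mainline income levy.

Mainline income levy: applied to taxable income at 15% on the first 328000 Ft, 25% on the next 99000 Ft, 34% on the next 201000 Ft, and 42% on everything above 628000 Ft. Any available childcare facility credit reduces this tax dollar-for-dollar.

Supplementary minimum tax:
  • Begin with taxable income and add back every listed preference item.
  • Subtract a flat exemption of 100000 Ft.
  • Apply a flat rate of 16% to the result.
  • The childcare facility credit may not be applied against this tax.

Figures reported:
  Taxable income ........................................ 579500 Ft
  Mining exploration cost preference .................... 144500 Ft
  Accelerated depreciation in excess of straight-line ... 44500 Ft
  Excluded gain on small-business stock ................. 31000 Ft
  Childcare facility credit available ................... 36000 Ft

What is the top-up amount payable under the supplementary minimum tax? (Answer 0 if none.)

22120 Ft

Mainline income levy:
  328000 Ft × 15% = 49200 Ft
  99000 Ft × 25% = 24750 Ft
  152500 Ft × 34% = 51850 Ft
  → 125800 Ft
  Less childcare facility credit 36000 Ft → 89800 Ft

Supplementary minimum tax:
  Adjusted income: 579500 Ft + 144500 Ft + 44500 Ft + 31000 Ft = 799500 Ft
  Less exemption 100000 Ft → base 699500 Ft
  699500 Ft × 16% = 111920 Ft

Excess of supplementary minimum tax over mainline income levy: 111920 Ft − 89800 Ft = 22120 Ft.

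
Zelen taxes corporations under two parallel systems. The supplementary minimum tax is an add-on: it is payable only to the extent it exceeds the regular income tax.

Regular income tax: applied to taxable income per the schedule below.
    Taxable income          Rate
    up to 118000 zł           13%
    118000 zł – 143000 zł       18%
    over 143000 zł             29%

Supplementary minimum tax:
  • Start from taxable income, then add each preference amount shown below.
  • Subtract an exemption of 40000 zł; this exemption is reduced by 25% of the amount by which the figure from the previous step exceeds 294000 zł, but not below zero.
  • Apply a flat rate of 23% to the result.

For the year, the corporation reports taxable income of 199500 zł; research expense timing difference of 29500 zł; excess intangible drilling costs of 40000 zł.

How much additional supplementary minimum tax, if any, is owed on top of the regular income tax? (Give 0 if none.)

Supplementary minimum tax:
  Adjusted income: 199500 zł + 29500 zł + 40000 zł = 269000 zł
  Exemption: 269000 zł ≤ 294000 zł, so full 40000 zł applies
  Base: 269000 zł − 40000 zł = 229000 zł
  229000 zł × 23% = 52670 zł

Regular income tax:
  118000 zł × 13% = 15340 zł
  25000 zł × 18% = 4500 zł
  56500 zł × 29% = 16385 zł
  → 36225 zł

Excess of supplementary minimum tax over regular income tax: 52670 zł − 36225 zł = 16445 zł.

16445 zł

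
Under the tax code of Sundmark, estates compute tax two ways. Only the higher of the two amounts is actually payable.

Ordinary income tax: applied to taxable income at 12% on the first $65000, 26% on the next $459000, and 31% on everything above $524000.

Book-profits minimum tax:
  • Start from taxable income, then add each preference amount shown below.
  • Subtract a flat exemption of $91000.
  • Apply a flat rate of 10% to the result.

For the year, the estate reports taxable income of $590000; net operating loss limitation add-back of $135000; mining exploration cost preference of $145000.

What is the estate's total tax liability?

Book-profits minimum tax:
  Adjusted income: $590000 + $135000 + $145000 = $870000
  Less exemption $91000 → base $779000
  $779000 × 10% = $77900

Ordinary income tax:
  $65000 × 12% = $7800
  $459000 × 26% = $119340
  $66000 × 31% = $20460
  → $147600

$147600 > $77900, so the ordinary income tax governs.

$147600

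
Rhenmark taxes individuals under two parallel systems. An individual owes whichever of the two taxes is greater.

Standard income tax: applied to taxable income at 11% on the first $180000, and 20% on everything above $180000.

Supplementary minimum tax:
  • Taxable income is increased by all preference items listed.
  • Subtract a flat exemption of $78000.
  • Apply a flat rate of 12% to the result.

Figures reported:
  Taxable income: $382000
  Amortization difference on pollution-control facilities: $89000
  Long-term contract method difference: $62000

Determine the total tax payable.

$60200

Supplementary minimum tax:
  Adjusted income: $382000 + $89000 + $62000 = $533000
  Less exemption $78000 → base $455000
  $455000 × 12% = $54600

Standard income tax:
  $180000 × 11% = $19800
  $202000 × 20% = $40400
  → $60200

$60200 > $54600, so the standard income tax governs.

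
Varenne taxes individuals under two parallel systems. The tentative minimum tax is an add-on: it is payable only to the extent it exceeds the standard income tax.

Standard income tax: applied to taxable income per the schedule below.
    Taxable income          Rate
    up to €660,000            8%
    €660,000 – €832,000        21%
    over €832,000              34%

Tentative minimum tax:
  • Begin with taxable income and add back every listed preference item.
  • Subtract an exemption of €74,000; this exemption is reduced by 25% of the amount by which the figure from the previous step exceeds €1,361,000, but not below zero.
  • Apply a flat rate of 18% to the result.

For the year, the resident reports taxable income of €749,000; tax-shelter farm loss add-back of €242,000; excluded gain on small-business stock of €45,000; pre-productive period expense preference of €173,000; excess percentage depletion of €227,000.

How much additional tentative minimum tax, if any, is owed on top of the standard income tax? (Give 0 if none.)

Standard income tax:
  €660,000 × 8% = €52,800
  €89,000 × 21% = €18,690
  → €71,490

Tentative minimum tax:
  Adjusted income: €749,000 + €242,000 + €45,000 + €173,000 + €227,000 = €1,436,000
  Exemption: €74,000 − 25% × (€1,436,000 − €1,361,000) = €74,000 − €18,750 = €55,250
  Base: €1,436,000 − €55,250 = €1,380,750
  €1,380,750 × 18% = €248,535

Excess of tentative minimum tax over standard income tax: €248,535 − €71,490 = €177,045.

€177,045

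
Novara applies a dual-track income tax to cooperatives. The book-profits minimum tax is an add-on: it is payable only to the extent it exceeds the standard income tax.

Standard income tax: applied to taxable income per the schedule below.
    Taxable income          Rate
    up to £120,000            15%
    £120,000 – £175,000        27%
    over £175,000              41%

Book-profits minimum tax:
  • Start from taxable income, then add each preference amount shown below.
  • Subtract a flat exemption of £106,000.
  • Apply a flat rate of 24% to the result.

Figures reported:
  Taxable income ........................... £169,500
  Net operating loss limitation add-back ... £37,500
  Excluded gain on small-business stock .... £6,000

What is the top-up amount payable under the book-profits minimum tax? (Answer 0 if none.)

£0

Book-profits minimum tax:
  Adjusted income: £169,500 + £37,500 + £6,000 = £213,000
  Less exemption £106,000 → base £107,000
  £107,000 × 24% = £25,680

Standard income tax:
  £120,000 × 15% = £18,000
  £49,500 × 27% = £13,365
  → £31,365

£25,680 ≤ £31,365, so no add-on is due.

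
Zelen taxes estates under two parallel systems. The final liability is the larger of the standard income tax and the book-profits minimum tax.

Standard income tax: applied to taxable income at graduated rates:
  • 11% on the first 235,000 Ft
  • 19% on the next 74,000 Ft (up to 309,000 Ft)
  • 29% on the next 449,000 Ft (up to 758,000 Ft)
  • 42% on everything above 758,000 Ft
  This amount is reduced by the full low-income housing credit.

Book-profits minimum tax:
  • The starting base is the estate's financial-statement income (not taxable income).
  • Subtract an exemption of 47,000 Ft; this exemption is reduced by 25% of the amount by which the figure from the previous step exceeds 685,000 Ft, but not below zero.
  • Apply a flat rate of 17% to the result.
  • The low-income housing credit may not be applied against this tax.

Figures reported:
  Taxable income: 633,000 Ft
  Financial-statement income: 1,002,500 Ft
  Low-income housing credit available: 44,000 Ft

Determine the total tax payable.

170,425 Ft

Standard income tax:
  235,000 Ft × 11% = 25,850 Ft
  74,000 Ft × 19% = 14,060 Ft
  324,000 Ft × 29% = 93,960 Ft
  → 133,870 Ft
  Less low-income housing credit 44,000 Ft → 89,870 Ft

Book-profits minimum tax:
  Base (financial-statement income): 1,002,500 Ft
  Exemption: 25% × (1,002,500 Ft − 685,000 Ft) = 79,375 Ft ≥ 47,000 Ft, so the exemption is fully phased out
  Base: 1,002,500 Ft − 0 Ft = 1,002,500 Ft
  1,002,500 Ft × 17% = 170,425 Ft

170,425 Ft > 89,870 Ft, so the book-profits minimum tax is the binding amount.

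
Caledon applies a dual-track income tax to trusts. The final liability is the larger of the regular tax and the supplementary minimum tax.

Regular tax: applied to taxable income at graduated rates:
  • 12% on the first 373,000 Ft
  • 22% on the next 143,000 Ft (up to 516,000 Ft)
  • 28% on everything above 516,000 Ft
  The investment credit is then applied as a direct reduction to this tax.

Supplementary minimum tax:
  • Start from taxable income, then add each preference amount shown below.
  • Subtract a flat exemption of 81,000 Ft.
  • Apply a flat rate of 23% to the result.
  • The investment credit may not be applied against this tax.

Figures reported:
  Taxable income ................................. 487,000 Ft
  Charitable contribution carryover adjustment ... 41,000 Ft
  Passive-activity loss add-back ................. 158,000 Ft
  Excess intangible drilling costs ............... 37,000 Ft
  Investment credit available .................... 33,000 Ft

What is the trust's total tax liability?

147,660 Ft

Supplementary minimum tax:
  Adjusted income: 487,000 Ft + 41,000 Ft + 158,000 Ft + 37,000 Ft = 723,000 Ft
  Less exemption 81,000 Ft → base 642,000 Ft
  642,000 Ft × 23% = 147,660 Ft

Regular tax:
  373,000 Ft × 12% = 44,760 Ft
  114,000 Ft × 22% = 25,080 Ft
  → 69,840 Ft
  Less investment credit 33,000 Ft → 36,840 Ft

147,660 Ft > 36,840 Ft, so the supplementary minimum tax is the binding amount.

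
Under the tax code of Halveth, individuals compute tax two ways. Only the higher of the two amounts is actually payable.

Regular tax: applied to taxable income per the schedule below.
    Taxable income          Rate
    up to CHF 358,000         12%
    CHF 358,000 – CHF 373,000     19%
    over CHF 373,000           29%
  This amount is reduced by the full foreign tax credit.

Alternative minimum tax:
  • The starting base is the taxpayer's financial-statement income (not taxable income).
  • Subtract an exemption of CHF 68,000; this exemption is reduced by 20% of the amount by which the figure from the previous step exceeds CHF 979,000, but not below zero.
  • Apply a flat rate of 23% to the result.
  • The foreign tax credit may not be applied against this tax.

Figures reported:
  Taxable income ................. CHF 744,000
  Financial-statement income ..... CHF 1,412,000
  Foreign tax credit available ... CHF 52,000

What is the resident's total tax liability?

Regular tax:
  CHF 358,000 × 12% = CHF 42,960
  CHF 15,000 × 19% = CHF 2,850
  CHF 371,000 × 29% = CHF 107,590
  → CHF 153,400
  Less foreign tax credit CHF 52,000 → CHF 101,400

Alternative minimum tax:
  Base (financial-statement income): CHF 1,412,000
  Exemption: 20% × (CHF 1,412,000 − CHF 979,000) = CHF 86,600 ≥ CHF 68,000, so the exemption is fully phased out
  Base: CHF 1,412,000 − CHF 0 = CHF 1,412,000
  CHF 1,412,000 × 23% = CHF 324,760

CHF 324,760 > CHF 101,400, so the alternative minimum tax is the binding amount.

CHF 324,760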